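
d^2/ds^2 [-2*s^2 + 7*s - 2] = -4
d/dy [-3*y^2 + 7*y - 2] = 7 - 6*y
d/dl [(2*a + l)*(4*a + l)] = 6*a + 2*l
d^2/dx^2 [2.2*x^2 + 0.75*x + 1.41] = 4.40000000000000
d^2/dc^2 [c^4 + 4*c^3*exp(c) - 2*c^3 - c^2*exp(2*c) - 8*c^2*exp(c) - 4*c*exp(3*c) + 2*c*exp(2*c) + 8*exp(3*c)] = 4*c^3*exp(c) - 4*c^2*exp(2*c) + 16*c^2*exp(c) + 12*c^2 - 36*c*exp(3*c) - 8*c*exp(c) - 12*c + 48*exp(3*c) + 6*exp(2*c) - 16*exp(c)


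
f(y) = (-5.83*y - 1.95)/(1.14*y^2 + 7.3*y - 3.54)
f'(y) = (-5.83*y - 1.95)*(-2.28*y - 7.3)/(1.14*y^2 + 7.3*y - 3.54)^2 - 5.83/(1.14*y^2 + 7.3*y - 3.54)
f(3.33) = -0.64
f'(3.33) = 0.11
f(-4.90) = -2.23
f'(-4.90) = 1.21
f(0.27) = 2.37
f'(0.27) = 16.56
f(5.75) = -0.47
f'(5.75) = 0.05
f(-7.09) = 19.61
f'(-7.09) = 83.64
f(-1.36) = -0.53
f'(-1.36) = 0.32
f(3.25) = -0.65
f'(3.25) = 0.12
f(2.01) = -0.87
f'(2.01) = 0.29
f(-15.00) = 0.60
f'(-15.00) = 0.07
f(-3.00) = -1.02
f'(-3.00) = 0.35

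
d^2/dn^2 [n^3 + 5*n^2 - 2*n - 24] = 6*n + 10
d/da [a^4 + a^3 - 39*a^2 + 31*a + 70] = 4*a^3 + 3*a^2 - 78*a + 31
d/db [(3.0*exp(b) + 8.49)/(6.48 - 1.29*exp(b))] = 30.3921*exp(b)/(1.29*exp(b) - 6.48)^2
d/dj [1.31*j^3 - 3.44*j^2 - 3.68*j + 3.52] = 3.93*j^2 - 6.88*j - 3.68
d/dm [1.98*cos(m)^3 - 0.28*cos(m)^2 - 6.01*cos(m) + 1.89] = (-5.94*cos(m)^2 + 0.56*cos(m) + 6.01)*sin(m)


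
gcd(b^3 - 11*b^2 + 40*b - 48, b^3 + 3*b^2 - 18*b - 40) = b - 4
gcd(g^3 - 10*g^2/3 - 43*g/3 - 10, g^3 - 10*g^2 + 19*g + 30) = g^2 - 5*g - 6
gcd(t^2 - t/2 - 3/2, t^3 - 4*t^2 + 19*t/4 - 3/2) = t - 3/2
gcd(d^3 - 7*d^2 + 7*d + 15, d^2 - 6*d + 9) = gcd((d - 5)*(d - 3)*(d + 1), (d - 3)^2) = d - 3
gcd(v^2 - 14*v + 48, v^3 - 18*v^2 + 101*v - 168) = v - 8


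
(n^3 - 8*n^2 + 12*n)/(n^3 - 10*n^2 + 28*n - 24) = n/(n - 2)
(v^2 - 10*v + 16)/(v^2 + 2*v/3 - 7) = 3*(v^2 - 10*v + 16)/(3*v^2 + 2*v - 21)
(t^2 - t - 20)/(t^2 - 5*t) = (t + 4)/t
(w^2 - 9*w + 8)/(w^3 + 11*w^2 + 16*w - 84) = (w^2 - 9*w + 8)/(w^3 + 11*w^2 + 16*w - 84)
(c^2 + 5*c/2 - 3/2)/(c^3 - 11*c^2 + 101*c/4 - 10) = 2*(c + 3)/(2*c^2 - 21*c + 40)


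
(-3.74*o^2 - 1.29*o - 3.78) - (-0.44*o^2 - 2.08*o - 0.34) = -3.3*o^2 + 0.79*o - 3.44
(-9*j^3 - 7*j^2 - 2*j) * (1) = -9*j^3 - 7*j^2 - 2*j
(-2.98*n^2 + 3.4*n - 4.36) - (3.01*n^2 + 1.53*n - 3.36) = -5.99*n^2 + 1.87*n - 1.0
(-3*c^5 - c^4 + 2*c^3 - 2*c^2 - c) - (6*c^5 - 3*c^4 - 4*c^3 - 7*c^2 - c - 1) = -9*c^5 + 2*c^4 + 6*c^3 + 5*c^2 + 1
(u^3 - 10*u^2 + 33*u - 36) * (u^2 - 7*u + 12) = u^5 - 17*u^4 + 115*u^3 - 387*u^2 + 648*u - 432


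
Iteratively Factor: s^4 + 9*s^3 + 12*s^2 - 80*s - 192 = (s + 4)*(s^3 + 5*s^2 - 8*s - 48) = (s + 4)^2*(s^2 + s - 12) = (s + 4)^3*(s - 3)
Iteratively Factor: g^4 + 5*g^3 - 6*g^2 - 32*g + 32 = (g + 4)*(g^3 + g^2 - 10*g + 8) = (g - 2)*(g + 4)*(g^2 + 3*g - 4) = (g - 2)*(g - 1)*(g + 4)*(g + 4)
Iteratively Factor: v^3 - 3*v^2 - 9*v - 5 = (v - 5)*(v^2 + 2*v + 1) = (v - 5)*(v + 1)*(v + 1)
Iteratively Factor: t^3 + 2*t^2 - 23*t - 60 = (t + 3)*(t^2 - t - 20) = (t - 5)*(t + 3)*(t + 4)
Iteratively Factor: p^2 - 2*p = (p - 2)*(p)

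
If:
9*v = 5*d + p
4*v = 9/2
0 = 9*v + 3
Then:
No Solution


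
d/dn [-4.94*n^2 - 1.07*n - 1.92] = -9.88*n - 1.07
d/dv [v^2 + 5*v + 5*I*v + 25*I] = 2*v + 5 + 5*I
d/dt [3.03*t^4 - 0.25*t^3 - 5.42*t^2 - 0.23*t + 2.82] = 12.12*t^3 - 0.75*t^2 - 10.84*t - 0.23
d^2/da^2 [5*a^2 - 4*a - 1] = 10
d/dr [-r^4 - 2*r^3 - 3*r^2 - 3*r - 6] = -4*r^3 - 6*r^2 - 6*r - 3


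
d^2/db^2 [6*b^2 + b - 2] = 12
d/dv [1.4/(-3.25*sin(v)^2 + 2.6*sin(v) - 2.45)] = (9.1*sin(v) - 3.64)*cos(v)/(3.25*sin(v)^2 - 2.6*sin(v) + 2.45)^2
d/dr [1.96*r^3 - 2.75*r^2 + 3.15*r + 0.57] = 5.88*r^2 - 5.5*r + 3.15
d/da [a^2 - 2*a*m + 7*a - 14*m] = 2*a - 2*m + 7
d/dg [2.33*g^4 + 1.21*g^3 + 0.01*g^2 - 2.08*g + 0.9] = 9.32*g^3 + 3.63*g^2 + 0.02*g - 2.08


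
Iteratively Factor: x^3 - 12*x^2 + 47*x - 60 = (x - 4)*(x^2 - 8*x + 15) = (x - 4)*(x - 3)*(x - 5)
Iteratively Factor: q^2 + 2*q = (q)*(q + 2)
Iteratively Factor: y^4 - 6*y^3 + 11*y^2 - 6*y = (y - 2)*(y^3 - 4*y^2 + 3*y) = (y - 2)*(y - 1)*(y^2 - 3*y) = (y - 3)*(y - 2)*(y - 1)*(y)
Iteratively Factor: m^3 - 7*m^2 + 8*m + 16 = (m - 4)*(m^2 - 3*m - 4) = (m - 4)*(m + 1)*(m - 4)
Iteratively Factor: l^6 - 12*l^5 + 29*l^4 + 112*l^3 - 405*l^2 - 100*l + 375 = (l - 1)*(l^5 - 11*l^4 + 18*l^3 + 130*l^2 - 275*l - 375) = (l - 5)*(l - 1)*(l^4 - 6*l^3 - 12*l^2 + 70*l + 75) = (l - 5)^2*(l - 1)*(l^3 - l^2 - 17*l - 15) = (l - 5)^3*(l - 1)*(l^2 + 4*l + 3) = (l - 5)^3*(l - 1)*(l + 3)*(l + 1)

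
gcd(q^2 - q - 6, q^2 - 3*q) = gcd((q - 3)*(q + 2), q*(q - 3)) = q - 3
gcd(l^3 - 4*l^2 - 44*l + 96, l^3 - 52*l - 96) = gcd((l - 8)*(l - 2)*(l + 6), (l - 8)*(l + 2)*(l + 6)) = l^2 - 2*l - 48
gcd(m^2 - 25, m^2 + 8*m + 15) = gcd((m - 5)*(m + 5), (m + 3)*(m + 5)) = m + 5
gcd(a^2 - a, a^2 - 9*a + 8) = a - 1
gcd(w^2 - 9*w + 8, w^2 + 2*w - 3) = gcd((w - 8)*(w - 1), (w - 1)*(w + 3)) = w - 1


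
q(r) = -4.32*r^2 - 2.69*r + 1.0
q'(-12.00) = 100.99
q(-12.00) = -588.80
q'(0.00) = -2.69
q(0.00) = 1.00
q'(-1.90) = 13.73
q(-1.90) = -9.48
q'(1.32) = -14.09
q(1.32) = -10.08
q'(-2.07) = 15.19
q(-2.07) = -11.94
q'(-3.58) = 28.24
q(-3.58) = -44.74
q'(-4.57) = 36.79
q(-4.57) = -76.93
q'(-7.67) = 63.58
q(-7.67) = -232.51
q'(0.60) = -7.87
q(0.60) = -2.17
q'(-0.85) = 4.65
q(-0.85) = 0.17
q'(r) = -8.64*r - 2.69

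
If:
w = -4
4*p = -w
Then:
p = 1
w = -4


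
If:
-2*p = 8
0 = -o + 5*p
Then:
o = -20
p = -4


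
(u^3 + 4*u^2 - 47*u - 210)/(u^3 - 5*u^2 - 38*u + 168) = (u + 5)/(u - 4)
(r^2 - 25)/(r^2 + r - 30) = (r + 5)/(r + 6)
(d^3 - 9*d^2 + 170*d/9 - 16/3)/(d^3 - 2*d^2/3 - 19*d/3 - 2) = (-9*d^3 + 81*d^2 - 170*d + 48)/(3*(-3*d^3 + 2*d^2 + 19*d + 6))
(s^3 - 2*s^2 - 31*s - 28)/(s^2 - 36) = (s^3 - 2*s^2 - 31*s - 28)/(s^2 - 36)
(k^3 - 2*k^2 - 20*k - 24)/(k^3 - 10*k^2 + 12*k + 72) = (k + 2)/(k - 6)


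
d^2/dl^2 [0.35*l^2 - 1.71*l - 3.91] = 0.700000000000000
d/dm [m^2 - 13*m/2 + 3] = 2*m - 13/2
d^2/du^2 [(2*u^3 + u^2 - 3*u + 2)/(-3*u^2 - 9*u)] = 4*(-2*u^3 - u^2 - 3*u - 3)/(u^3*(u^3 + 9*u^2 + 27*u + 27))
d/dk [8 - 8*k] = -8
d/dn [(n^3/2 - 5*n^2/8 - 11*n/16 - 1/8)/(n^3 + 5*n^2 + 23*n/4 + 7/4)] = (50*n^2 + 64*n - 31)/(4*(4*n^4 + 36*n^3 + 109*n^2 + 126*n + 49))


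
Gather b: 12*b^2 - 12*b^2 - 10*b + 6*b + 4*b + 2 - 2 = 0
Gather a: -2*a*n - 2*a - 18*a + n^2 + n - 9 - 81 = a*(-2*n - 20) + n^2 + n - 90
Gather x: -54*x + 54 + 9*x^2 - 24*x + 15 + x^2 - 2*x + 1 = 10*x^2 - 80*x + 70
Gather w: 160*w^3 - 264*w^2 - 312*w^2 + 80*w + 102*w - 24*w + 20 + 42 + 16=160*w^3 - 576*w^2 + 158*w + 78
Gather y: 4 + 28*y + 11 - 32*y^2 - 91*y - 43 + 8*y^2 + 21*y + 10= -24*y^2 - 42*y - 18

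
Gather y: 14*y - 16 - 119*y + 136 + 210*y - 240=105*y - 120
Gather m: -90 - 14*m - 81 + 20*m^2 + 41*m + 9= 20*m^2 + 27*m - 162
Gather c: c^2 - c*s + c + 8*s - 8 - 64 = c^2 + c*(1 - s) + 8*s - 72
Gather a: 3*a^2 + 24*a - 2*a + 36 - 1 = 3*a^2 + 22*a + 35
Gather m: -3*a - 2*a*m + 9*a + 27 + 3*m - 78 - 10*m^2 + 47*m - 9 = 6*a - 10*m^2 + m*(50 - 2*a) - 60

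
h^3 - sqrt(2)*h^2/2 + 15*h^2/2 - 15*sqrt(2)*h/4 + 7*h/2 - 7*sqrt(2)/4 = (h + 1/2)*(h + 7)*(h - sqrt(2)/2)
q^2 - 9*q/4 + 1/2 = (q - 2)*(q - 1/4)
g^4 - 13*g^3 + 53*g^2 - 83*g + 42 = (g - 7)*(g - 3)*(g - 2)*(g - 1)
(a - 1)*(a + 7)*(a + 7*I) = a^3 + 6*a^2 + 7*I*a^2 - 7*a + 42*I*a - 49*I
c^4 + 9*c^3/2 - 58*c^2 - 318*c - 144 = (c - 8)*(c + 1/2)*(c + 6)^2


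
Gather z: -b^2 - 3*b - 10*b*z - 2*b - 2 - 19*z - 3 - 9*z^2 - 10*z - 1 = -b^2 - 5*b - 9*z^2 + z*(-10*b - 29) - 6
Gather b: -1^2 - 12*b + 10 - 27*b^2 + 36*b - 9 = -27*b^2 + 24*b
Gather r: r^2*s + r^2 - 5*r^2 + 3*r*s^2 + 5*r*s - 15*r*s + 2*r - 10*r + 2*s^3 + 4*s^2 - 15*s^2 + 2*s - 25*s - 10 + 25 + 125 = r^2*(s - 4) + r*(3*s^2 - 10*s - 8) + 2*s^3 - 11*s^2 - 23*s + 140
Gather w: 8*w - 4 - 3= 8*w - 7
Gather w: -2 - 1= -3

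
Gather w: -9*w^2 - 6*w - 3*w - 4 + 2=-9*w^2 - 9*w - 2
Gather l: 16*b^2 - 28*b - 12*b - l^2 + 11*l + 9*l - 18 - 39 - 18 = 16*b^2 - 40*b - l^2 + 20*l - 75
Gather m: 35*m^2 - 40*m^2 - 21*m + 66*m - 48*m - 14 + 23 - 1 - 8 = -5*m^2 - 3*m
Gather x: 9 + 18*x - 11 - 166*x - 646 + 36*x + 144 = -112*x - 504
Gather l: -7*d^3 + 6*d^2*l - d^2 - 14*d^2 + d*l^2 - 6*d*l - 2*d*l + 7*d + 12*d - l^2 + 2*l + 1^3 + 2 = -7*d^3 - 15*d^2 + 19*d + l^2*(d - 1) + l*(6*d^2 - 8*d + 2) + 3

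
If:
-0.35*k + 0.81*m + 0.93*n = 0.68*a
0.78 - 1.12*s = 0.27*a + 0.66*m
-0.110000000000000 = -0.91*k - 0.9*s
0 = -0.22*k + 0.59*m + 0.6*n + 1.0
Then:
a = 0.29224704940672*s - 2.62783509154635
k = 0.120879120879121 - 0.989010989010989*s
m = 2.25684162835987 - 1.81652530809063*s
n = 1.42361252365175*s - 3.84157192356486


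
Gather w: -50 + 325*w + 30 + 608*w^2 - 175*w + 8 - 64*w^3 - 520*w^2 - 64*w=-64*w^3 + 88*w^2 + 86*w - 12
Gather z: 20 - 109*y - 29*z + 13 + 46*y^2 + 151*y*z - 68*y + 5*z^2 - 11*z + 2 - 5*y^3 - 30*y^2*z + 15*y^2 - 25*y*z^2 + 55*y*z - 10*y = -5*y^3 + 61*y^2 - 187*y + z^2*(5 - 25*y) + z*(-30*y^2 + 206*y - 40) + 35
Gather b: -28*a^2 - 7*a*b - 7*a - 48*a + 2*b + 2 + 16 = -28*a^2 - 55*a + b*(2 - 7*a) + 18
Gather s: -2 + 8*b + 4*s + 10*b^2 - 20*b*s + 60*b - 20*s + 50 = 10*b^2 + 68*b + s*(-20*b - 16) + 48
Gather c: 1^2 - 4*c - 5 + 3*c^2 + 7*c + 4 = 3*c^2 + 3*c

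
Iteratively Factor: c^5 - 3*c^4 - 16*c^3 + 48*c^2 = (c)*(c^4 - 3*c^3 - 16*c^2 + 48*c) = c*(c + 4)*(c^3 - 7*c^2 + 12*c) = c*(c - 4)*(c + 4)*(c^2 - 3*c) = c*(c - 4)*(c - 3)*(c + 4)*(c)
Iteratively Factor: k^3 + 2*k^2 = (k + 2)*(k^2) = k*(k + 2)*(k)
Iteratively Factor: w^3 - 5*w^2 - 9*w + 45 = (w - 5)*(w^2 - 9) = (w - 5)*(w - 3)*(w + 3)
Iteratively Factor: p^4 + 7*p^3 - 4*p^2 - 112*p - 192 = (p - 4)*(p^3 + 11*p^2 + 40*p + 48) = (p - 4)*(p + 3)*(p^2 + 8*p + 16) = (p - 4)*(p + 3)*(p + 4)*(p + 4)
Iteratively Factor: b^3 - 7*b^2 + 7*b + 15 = (b - 3)*(b^2 - 4*b - 5) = (b - 5)*(b - 3)*(b + 1)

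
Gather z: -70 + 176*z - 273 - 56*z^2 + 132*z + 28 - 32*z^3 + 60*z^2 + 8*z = -32*z^3 + 4*z^2 + 316*z - 315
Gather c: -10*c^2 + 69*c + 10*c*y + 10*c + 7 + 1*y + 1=-10*c^2 + c*(10*y + 79) + y + 8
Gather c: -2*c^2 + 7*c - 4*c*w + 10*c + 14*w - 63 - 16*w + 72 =-2*c^2 + c*(17 - 4*w) - 2*w + 9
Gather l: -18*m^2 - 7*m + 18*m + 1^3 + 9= -18*m^2 + 11*m + 10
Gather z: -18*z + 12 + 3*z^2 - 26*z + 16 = 3*z^2 - 44*z + 28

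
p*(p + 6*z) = p^2 + 6*p*z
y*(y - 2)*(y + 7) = y^3 + 5*y^2 - 14*y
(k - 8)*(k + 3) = k^2 - 5*k - 24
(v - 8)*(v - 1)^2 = v^3 - 10*v^2 + 17*v - 8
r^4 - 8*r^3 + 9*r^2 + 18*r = r*(r - 6)*(r - 3)*(r + 1)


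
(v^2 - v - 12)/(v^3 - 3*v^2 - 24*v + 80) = (v + 3)/(v^2 + v - 20)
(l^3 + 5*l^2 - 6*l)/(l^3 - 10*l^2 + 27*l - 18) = l*(l + 6)/(l^2 - 9*l + 18)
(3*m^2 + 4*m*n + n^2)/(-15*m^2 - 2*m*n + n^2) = (-m - n)/(5*m - n)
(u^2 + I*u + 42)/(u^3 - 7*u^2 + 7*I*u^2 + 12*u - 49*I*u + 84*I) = (u - 6*I)/(u^2 - 7*u + 12)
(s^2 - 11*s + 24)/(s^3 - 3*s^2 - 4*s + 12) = (s - 8)/(s^2 - 4)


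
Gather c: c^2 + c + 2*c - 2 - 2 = c^2 + 3*c - 4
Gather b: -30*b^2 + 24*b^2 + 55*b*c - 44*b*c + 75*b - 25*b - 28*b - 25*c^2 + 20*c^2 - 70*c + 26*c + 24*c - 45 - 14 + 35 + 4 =-6*b^2 + b*(11*c + 22) - 5*c^2 - 20*c - 20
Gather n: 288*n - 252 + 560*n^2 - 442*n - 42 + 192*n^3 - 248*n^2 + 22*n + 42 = 192*n^3 + 312*n^2 - 132*n - 252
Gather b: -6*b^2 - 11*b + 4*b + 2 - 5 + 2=-6*b^2 - 7*b - 1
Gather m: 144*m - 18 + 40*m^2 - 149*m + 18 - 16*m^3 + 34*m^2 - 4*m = -16*m^3 + 74*m^2 - 9*m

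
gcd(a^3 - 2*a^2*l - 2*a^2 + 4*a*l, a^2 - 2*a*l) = a^2 - 2*a*l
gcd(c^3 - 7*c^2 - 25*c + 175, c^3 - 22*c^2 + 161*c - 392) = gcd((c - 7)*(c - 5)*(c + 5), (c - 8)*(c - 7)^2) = c - 7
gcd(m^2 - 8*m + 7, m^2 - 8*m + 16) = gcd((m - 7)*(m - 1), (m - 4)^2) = 1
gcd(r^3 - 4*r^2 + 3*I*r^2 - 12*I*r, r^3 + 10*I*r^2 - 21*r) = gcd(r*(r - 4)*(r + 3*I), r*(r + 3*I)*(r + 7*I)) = r^2 + 3*I*r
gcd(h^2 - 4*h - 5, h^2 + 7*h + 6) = h + 1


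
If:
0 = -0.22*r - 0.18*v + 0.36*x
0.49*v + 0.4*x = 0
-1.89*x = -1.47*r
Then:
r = 0.00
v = 0.00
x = 0.00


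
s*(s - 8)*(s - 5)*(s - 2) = s^4 - 15*s^3 + 66*s^2 - 80*s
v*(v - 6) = v^2 - 6*v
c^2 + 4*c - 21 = (c - 3)*(c + 7)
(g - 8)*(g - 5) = g^2 - 13*g + 40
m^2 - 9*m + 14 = (m - 7)*(m - 2)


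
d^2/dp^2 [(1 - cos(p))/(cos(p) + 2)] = 3*(sin(p)^2 + 2*cos(p) + 1)/(cos(p) + 2)^3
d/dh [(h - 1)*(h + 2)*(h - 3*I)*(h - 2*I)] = 4*h^3 + h^2*(3 - 15*I) + h*(-16 - 10*I) - 6 + 10*I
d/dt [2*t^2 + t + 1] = 4*t + 1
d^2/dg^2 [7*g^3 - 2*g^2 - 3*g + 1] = 42*g - 4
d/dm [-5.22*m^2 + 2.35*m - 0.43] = 2.35 - 10.44*m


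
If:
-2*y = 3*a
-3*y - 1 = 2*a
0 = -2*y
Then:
No Solution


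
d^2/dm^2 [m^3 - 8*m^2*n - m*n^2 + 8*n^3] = 6*m - 16*n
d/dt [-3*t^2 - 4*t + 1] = -6*t - 4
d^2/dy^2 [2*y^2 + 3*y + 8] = 4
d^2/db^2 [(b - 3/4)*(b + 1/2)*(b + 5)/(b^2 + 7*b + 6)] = (65*b^3 + 279*b^2 + 783*b + 1269)/(4*(b^6 + 21*b^5 + 165*b^4 + 595*b^3 + 990*b^2 + 756*b + 216))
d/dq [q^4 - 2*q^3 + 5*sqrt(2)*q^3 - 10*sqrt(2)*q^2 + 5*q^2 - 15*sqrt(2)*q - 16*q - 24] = 4*q^3 - 6*q^2 + 15*sqrt(2)*q^2 - 20*sqrt(2)*q + 10*q - 15*sqrt(2) - 16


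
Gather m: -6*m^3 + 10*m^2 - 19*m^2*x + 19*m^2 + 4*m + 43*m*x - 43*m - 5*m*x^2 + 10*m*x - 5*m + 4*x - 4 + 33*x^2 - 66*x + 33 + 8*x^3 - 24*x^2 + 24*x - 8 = -6*m^3 + m^2*(29 - 19*x) + m*(-5*x^2 + 53*x - 44) + 8*x^3 + 9*x^2 - 38*x + 21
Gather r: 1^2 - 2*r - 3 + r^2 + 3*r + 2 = r^2 + r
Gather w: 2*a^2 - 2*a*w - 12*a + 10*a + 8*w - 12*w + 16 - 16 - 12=2*a^2 - 2*a + w*(-2*a - 4) - 12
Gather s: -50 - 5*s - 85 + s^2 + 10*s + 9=s^2 + 5*s - 126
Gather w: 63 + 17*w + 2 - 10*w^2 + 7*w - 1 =-10*w^2 + 24*w + 64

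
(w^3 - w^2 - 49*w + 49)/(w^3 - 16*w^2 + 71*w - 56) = (w + 7)/(w - 8)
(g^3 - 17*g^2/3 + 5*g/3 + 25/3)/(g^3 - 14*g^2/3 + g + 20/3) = (g - 5)/(g - 4)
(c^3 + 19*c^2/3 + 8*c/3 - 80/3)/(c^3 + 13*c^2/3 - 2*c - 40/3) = (c + 4)/(c + 2)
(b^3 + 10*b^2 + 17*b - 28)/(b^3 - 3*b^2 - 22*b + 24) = (b + 7)/(b - 6)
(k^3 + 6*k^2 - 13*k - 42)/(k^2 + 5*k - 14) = (k^2 - k - 6)/(k - 2)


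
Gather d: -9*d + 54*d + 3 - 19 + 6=45*d - 10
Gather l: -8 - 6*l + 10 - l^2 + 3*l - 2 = -l^2 - 3*l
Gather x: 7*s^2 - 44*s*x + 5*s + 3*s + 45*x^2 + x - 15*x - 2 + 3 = 7*s^2 + 8*s + 45*x^2 + x*(-44*s - 14) + 1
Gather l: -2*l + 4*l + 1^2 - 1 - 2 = 2*l - 2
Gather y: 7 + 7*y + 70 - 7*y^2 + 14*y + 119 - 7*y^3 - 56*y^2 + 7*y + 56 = -7*y^3 - 63*y^2 + 28*y + 252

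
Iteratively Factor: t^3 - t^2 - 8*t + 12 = (t - 2)*(t^2 + t - 6) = (t - 2)*(t + 3)*(t - 2)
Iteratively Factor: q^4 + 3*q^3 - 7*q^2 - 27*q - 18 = (q + 1)*(q^3 + 2*q^2 - 9*q - 18) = (q + 1)*(q + 3)*(q^2 - q - 6) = (q + 1)*(q + 2)*(q + 3)*(q - 3)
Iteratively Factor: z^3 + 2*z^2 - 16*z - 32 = (z + 2)*(z^2 - 16) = (z + 2)*(z + 4)*(z - 4)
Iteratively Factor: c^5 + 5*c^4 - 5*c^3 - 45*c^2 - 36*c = (c + 4)*(c^4 + c^3 - 9*c^2 - 9*c) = (c + 3)*(c + 4)*(c^3 - 2*c^2 - 3*c) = c*(c + 3)*(c + 4)*(c^2 - 2*c - 3) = c*(c + 1)*(c + 3)*(c + 4)*(c - 3)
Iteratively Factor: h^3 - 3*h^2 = (h - 3)*(h^2) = h*(h - 3)*(h)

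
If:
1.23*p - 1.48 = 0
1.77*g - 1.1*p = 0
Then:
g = 0.75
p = 1.20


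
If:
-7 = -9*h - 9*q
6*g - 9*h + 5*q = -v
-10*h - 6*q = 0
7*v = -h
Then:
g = -367/108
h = -7/6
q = 35/18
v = 1/6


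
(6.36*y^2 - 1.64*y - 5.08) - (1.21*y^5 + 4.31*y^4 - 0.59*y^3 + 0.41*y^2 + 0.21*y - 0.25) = -1.21*y^5 - 4.31*y^4 + 0.59*y^3 + 5.95*y^2 - 1.85*y - 4.83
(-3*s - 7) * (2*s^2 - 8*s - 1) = -6*s^3 + 10*s^2 + 59*s + 7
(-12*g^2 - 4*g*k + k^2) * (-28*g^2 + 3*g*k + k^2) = 336*g^4 + 76*g^3*k - 52*g^2*k^2 - g*k^3 + k^4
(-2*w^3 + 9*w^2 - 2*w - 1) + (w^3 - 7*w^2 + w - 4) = -w^3 + 2*w^2 - w - 5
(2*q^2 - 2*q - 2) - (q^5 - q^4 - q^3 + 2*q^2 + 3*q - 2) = -q^5 + q^4 + q^3 - 5*q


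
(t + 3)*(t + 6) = t^2 + 9*t + 18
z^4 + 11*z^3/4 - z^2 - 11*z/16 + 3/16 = (z - 1/2)*(z - 1/4)*(z + 1/2)*(z + 3)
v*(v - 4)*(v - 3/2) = v^3 - 11*v^2/2 + 6*v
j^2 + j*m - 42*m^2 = (j - 6*m)*(j + 7*m)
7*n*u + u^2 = u*(7*n + u)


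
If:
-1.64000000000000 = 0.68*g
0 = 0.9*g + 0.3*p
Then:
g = -2.41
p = 7.24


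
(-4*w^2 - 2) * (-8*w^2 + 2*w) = 32*w^4 - 8*w^3 + 16*w^2 - 4*w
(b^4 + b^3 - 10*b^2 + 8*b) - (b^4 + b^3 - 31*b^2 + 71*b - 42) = 21*b^2 - 63*b + 42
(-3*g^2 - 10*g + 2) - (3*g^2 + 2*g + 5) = -6*g^2 - 12*g - 3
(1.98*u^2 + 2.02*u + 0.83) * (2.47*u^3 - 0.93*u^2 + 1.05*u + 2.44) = 4.8906*u^5 + 3.148*u^4 + 2.2505*u^3 + 6.1803*u^2 + 5.8003*u + 2.0252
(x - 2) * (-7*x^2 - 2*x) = -7*x^3 + 12*x^2 + 4*x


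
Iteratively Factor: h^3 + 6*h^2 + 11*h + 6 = (h + 1)*(h^2 + 5*h + 6) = (h + 1)*(h + 2)*(h + 3)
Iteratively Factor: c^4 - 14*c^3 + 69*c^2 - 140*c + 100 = (c - 5)*(c^3 - 9*c^2 + 24*c - 20) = (c - 5)^2*(c^2 - 4*c + 4) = (c - 5)^2*(c - 2)*(c - 2)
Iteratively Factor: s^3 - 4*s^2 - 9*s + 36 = (s - 3)*(s^2 - s - 12) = (s - 4)*(s - 3)*(s + 3)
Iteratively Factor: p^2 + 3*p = (p + 3)*(p)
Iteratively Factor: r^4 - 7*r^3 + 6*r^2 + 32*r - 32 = (r + 2)*(r^3 - 9*r^2 + 24*r - 16) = (r - 4)*(r + 2)*(r^2 - 5*r + 4) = (r - 4)*(r - 1)*(r + 2)*(r - 4)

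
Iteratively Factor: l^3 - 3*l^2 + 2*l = (l)*(l^2 - 3*l + 2) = l*(l - 2)*(l - 1)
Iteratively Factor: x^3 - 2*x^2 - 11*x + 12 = (x - 1)*(x^2 - x - 12) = (x - 4)*(x - 1)*(x + 3)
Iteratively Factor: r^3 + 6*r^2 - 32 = (r - 2)*(r^2 + 8*r + 16) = (r - 2)*(r + 4)*(r + 4)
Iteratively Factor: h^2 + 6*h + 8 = (h + 4)*(h + 2)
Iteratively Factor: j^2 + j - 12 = (j - 3)*(j + 4)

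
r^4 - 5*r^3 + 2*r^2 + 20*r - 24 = (r - 3)*(r - 2)^2*(r + 2)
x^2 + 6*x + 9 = (x + 3)^2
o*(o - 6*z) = o^2 - 6*o*z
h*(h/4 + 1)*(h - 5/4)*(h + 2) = h^4/4 + 19*h^3/16 + h^2/8 - 5*h/2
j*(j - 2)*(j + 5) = j^3 + 3*j^2 - 10*j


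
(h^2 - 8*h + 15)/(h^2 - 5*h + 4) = (h^2 - 8*h + 15)/(h^2 - 5*h + 4)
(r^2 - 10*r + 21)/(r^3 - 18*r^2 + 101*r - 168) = 1/(r - 8)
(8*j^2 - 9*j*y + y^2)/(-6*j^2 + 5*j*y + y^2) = (-8*j + y)/(6*j + y)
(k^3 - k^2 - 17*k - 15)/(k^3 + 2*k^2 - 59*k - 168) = (k^2 - 4*k - 5)/(k^2 - k - 56)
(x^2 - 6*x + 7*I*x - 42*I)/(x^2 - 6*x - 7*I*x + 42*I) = (x + 7*I)/(x - 7*I)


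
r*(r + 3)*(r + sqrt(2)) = r^3 + sqrt(2)*r^2 + 3*r^2 + 3*sqrt(2)*r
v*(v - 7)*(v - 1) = v^3 - 8*v^2 + 7*v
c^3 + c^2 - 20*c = c*(c - 4)*(c + 5)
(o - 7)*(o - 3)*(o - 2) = o^3 - 12*o^2 + 41*o - 42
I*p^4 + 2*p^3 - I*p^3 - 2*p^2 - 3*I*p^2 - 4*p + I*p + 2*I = (p - 2)*(p - I)^2*(I*p + I)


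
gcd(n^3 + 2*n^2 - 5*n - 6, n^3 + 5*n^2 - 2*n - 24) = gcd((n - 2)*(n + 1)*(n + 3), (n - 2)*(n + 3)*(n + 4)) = n^2 + n - 6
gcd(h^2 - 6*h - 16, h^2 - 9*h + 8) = h - 8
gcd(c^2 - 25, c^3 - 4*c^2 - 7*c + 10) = c - 5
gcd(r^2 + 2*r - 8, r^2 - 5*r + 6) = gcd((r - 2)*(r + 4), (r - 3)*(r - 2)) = r - 2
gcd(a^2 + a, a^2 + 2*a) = a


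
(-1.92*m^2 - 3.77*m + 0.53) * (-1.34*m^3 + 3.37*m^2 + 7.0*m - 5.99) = 2.5728*m^5 - 1.4186*m^4 - 26.8551*m^3 - 13.1031*m^2 + 26.2923*m - 3.1747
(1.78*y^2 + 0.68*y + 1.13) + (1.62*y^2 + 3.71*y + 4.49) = 3.4*y^2 + 4.39*y + 5.62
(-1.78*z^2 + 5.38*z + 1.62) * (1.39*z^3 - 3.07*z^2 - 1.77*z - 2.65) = -2.4742*z^5 + 12.9428*z^4 - 11.1142*z^3 - 9.779*z^2 - 17.1244*z - 4.293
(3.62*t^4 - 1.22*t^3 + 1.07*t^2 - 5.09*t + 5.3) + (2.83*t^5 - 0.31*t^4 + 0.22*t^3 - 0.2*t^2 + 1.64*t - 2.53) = 2.83*t^5 + 3.31*t^4 - 1.0*t^3 + 0.87*t^2 - 3.45*t + 2.77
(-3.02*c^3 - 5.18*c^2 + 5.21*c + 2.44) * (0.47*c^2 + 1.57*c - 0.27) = -1.4194*c^5 - 7.176*c^4 - 4.8685*c^3 + 10.7251*c^2 + 2.4241*c - 0.6588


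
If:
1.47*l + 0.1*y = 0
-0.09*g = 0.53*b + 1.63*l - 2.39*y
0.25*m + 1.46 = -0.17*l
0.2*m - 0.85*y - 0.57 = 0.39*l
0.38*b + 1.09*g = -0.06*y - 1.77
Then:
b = -10.43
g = 2.13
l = 0.15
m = -5.94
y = -2.13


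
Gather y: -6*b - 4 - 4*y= -6*b - 4*y - 4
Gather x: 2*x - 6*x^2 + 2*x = -6*x^2 + 4*x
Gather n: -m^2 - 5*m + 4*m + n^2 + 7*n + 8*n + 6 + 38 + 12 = -m^2 - m + n^2 + 15*n + 56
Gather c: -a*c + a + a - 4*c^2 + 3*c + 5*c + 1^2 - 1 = 2*a - 4*c^2 + c*(8 - a)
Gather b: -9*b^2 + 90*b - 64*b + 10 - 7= -9*b^2 + 26*b + 3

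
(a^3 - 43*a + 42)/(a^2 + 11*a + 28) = (a^2 - 7*a + 6)/(a + 4)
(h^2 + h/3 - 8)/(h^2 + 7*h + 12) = (h - 8/3)/(h + 4)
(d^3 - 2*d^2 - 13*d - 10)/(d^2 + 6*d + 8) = (d^2 - 4*d - 5)/(d + 4)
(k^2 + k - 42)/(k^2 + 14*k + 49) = (k - 6)/(k + 7)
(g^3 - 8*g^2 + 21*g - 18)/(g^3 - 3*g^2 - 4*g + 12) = (g - 3)/(g + 2)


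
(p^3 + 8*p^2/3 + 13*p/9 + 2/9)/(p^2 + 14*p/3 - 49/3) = (9*p^3 + 24*p^2 + 13*p + 2)/(3*(3*p^2 + 14*p - 49))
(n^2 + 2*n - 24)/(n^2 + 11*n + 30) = (n - 4)/(n + 5)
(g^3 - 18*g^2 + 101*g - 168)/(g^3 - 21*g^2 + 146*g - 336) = (g - 3)/(g - 6)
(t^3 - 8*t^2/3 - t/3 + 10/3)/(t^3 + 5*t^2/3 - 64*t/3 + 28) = (3*t^2 - 2*t - 5)/(3*t^2 + 11*t - 42)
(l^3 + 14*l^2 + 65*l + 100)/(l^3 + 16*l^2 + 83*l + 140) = (l + 5)/(l + 7)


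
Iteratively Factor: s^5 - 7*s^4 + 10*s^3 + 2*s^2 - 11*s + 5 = (s - 1)*(s^4 - 6*s^3 + 4*s^2 + 6*s - 5) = (s - 1)^2*(s^3 - 5*s^2 - s + 5) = (s - 1)^2*(s + 1)*(s^2 - 6*s + 5) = (s - 1)^3*(s + 1)*(s - 5)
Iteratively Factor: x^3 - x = (x + 1)*(x^2 - x) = x*(x + 1)*(x - 1)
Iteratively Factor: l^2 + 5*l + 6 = (l + 2)*(l + 3)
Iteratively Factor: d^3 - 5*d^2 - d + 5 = (d - 1)*(d^2 - 4*d - 5) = (d - 1)*(d + 1)*(d - 5)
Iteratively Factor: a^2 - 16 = (a - 4)*(a + 4)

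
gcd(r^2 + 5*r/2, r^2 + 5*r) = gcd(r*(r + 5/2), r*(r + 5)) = r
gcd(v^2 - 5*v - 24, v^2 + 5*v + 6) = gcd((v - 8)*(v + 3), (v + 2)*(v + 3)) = v + 3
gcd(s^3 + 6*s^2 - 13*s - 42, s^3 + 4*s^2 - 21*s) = s^2 + 4*s - 21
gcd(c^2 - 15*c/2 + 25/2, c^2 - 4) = 1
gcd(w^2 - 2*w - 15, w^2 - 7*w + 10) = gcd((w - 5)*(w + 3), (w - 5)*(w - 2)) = w - 5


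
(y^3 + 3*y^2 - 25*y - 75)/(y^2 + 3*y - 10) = (y^2 - 2*y - 15)/(y - 2)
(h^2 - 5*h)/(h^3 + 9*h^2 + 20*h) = (h - 5)/(h^2 + 9*h + 20)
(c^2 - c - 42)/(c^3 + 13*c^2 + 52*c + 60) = (c - 7)/(c^2 + 7*c + 10)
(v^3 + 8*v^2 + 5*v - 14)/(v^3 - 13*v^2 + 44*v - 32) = (v^2 + 9*v + 14)/(v^2 - 12*v + 32)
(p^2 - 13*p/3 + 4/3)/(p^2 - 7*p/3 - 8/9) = 3*(-3*p^2 + 13*p - 4)/(-9*p^2 + 21*p + 8)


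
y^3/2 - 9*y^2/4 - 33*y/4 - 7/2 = (y/2 + 1)*(y - 7)*(y + 1/2)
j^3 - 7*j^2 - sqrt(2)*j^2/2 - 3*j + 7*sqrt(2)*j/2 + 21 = (j - 7)*(j - 3*sqrt(2)/2)*(j + sqrt(2))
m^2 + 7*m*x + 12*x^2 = (m + 3*x)*(m + 4*x)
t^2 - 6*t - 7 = (t - 7)*(t + 1)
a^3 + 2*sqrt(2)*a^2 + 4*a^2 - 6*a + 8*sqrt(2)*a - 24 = (a + 4)*(a - sqrt(2))*(a + 3*sqrt(2))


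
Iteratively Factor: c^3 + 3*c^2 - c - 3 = (c - 1)*(c^2 + 4*c + 3) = (c - 1)*(c + 1)*(c + 3)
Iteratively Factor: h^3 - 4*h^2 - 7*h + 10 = (h + 2)*(h^2 - 6*h + 5) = (h - 5)*(h + 2)*(h - 1)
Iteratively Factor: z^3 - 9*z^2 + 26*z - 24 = (z - 3)*(z^2 - 6*z + 8) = (z - 4)*(z - 3)*(z - 2)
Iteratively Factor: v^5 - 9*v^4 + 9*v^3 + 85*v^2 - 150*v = (v - 5)*(v^4 - 4*v^3 - 11*v^2 + 30*v) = (v - 5)^2*(v^3 + v^2 - 6*v) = v*(v - 5)^2*(v^2 + v - 6) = v*(v - 5)^2*(v - 2)*(v + 3)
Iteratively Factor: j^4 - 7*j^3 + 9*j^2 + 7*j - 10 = (j - 2)*(j^3 - 5*j^2 - j + 5) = (j - 2)*(j + 1)*(j^2 - 6*j + 5) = (j - 2)*(j - 1)*(j + 1)*(j - 5)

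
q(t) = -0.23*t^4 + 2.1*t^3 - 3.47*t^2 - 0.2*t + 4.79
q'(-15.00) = 4626.40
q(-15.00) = -19504.21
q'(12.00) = -766.04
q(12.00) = -1637.77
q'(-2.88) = 94.02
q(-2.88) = -89.40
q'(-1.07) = 15.57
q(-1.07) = -1.84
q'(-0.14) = 0.90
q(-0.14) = 4.74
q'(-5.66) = 407.72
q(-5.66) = -722.06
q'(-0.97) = 13.30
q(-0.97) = -0.40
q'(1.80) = 2.35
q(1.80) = 3.02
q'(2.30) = 5.97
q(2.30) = 5.09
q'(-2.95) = 98.72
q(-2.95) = -96.15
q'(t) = -0.92*t^3 + 6.3*t^2 - 6.94*t - 0.2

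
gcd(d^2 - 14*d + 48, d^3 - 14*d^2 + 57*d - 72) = d - 8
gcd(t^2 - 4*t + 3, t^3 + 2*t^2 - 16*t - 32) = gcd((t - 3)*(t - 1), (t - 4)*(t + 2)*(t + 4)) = 1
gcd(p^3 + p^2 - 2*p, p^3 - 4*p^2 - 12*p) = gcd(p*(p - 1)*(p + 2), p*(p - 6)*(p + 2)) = p^2 + 2*p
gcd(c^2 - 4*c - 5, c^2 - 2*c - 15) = c - 5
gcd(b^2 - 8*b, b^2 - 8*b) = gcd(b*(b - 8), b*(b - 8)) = b^2 - 8*b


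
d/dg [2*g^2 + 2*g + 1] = 4*g + 2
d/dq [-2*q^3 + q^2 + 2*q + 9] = -6*q^2 + 2*q + 2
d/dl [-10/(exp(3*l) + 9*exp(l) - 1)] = 30*(exp(2*l) + 3)*exp(l)/(exp(3*l) + 9*exp(l) - 1)^2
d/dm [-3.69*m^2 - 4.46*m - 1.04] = -7.38*m - 4.46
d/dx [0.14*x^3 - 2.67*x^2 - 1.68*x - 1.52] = 0.42*x^2 - 5.34*x - 1.68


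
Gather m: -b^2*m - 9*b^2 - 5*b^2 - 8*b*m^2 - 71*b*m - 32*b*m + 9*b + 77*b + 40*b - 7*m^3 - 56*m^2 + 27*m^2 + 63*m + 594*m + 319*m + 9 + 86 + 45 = -14*b^2 + 126*b - 7*m^3 + m^2*(-8*b - 29) + m*(-b^2 - 103*b + 976) + 140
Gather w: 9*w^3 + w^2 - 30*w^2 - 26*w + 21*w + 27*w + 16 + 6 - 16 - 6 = 9*w^3 - 29*w^2 + 22*w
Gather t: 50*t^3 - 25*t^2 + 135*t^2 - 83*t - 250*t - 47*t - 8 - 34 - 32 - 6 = 50*t^3 + 110*t^2 - 380*t - 80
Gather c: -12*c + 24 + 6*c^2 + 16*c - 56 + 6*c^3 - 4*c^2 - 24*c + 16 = 6*c^3 + 2*c^2 - 20*c - 16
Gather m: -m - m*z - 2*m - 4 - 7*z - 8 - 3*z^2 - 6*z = m*(-z - 3) - 3*z^2 - 13*z - 12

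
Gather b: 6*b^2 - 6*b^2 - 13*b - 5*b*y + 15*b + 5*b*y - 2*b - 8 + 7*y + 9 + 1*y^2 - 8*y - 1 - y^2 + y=0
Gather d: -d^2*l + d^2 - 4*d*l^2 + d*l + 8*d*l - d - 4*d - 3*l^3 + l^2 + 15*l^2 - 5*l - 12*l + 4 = d^2*(1 - l) + d*(-4*l^2 + 9*l - 5) - 3*l^3 + 16*l^2 - 17*l + 4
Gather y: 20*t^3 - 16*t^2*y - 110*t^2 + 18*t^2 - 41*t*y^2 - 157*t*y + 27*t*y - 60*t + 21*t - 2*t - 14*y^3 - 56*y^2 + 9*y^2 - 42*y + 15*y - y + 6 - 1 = 20*t^3 - 92*t^2 - 41*t - 14*y^3 + y^2*(-41*t - 47) + y*(-16*t^2 - 130*t - 28) + 5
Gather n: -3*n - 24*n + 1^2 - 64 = -27*n - 63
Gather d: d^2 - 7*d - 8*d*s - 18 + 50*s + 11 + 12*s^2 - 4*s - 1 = d^2 + d*(-8*s - 7) + 12*s^2 + 46*s - 8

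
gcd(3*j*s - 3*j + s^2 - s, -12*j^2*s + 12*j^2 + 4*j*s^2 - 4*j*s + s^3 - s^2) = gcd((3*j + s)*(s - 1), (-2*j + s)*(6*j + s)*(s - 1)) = s - 1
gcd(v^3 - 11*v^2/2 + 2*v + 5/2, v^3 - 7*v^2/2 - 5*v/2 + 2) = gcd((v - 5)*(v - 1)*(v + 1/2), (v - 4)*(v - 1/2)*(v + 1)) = 1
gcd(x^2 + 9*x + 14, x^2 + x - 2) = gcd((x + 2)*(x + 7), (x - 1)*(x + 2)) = x + 2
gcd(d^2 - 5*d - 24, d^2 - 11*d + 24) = d - 8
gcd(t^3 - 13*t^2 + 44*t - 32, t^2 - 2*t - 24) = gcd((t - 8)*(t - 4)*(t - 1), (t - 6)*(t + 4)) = 1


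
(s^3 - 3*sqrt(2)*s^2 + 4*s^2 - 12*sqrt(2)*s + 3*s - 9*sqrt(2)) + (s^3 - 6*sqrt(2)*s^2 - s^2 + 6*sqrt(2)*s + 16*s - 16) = 2*s^3 - 9*sqrt(2)*s^2 + 3*s^2 - 6*sqrt(2)*s + 19*s - 16 - 9*sqrt(2)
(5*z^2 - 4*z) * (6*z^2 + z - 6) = 30*z^4 - 19*z^3 - 34*z^2 + 24*z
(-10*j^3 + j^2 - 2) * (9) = -90*j^3 + 9*j^2 - 18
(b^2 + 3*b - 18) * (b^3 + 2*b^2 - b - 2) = b^5 + 5*b^4 - 13*b^3 - 41*b^2 + 12*b + 36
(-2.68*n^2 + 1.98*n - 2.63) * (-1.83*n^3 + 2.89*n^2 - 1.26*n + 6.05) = 4.9044*n^5 - 11.3686*n^4 + 13.9119*n^3 - 26.3095*n^2 + 15.2928*n - 15.9115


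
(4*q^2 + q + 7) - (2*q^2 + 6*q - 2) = 2*q^2 - 5*q + 9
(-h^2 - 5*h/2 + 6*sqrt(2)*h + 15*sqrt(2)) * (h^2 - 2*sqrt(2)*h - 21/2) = -h^4 - 5*h^3/2 + 8*sqrt(2)*h^3 - 27*h^2/2 + 20*sqrt(2)*h^2 - 63*sqrt(2)*h - 135*h/4 - 315*sqrt(2)/2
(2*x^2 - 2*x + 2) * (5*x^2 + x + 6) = 10*x^4 - 8*x^3 + 20*x^2 - 10*x + 12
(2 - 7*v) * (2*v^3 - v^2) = -14*v^4 + 11*v^3 - 2*v^2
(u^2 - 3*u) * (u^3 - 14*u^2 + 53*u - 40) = u^5 - 17*u^4 + 95*u^3 - 199*u^2 + 120*u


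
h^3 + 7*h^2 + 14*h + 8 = (h + 1)*(h + 2)*(h + 4)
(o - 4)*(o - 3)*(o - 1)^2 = o^4 - 9*o^3 + 27*o^2 - 31*o + 12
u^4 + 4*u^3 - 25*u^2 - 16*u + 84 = (u - 3)*(u - 2)*(u + 2)*(u + 7)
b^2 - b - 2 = (b - 2)*(b + 1)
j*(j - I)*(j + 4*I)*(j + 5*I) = j^4 + 8*I*j^3 - 11*j^2 + 20*I*j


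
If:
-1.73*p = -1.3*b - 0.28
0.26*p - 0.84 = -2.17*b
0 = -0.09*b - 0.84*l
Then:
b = 0.34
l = -0.04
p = 0.42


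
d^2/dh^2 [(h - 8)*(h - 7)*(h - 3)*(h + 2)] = 12*h^2 - 96*h + 130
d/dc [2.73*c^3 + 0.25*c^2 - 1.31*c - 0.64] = 8.19*c^2 + 0.5*c - 1.31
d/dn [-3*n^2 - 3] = -6*n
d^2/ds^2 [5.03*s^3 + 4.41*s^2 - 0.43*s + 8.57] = 30.18*s + 8.82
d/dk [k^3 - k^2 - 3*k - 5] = 3*k^2 - 2*k - 3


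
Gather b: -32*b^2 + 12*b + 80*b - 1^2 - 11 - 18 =-32*b^2 + 92*b - 30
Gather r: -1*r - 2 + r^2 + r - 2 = r^2 - 4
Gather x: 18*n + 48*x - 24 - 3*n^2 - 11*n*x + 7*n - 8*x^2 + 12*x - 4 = -3*n^2 + 25*n - 8*x^2 + x*(60 - 11*n) - 28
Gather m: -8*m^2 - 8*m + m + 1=-8*m^2 - 7*m + 1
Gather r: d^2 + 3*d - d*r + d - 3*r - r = d^2 + 4*d + r*(-d - 4)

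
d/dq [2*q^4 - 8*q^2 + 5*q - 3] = 8*q^3 - 16*q + 5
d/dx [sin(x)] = cos(x)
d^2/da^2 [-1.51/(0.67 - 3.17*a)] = 30.347678/(3.17*a - 0.67)^3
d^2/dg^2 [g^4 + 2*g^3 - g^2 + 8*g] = 12*g^2 + 12*g - 2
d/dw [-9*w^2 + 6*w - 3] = 6 - 18*w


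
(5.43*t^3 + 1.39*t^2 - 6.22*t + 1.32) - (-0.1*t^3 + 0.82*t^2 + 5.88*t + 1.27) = 5.53*t^3 + 0.57*t^2 - 12.1*t + 0.05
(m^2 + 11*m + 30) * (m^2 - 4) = m^4 + 11*m^3 + 26*m^2 - 44*m - 120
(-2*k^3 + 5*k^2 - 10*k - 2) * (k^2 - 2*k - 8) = -2*k^5 + 9*k^4 - 4*k^3 - 22*k^2 + 84*k + 16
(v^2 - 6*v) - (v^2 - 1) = 1 - 6*v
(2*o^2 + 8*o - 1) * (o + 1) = 2*o^3 + 10*o^2 + 7*o - 1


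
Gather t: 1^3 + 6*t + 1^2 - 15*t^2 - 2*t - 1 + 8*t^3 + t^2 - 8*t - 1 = 8*t^3 - 14*t^2 - 4*t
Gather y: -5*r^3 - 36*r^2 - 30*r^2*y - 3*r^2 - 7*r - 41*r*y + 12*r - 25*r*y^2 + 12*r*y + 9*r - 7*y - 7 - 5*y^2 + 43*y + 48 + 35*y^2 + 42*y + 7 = -5*r^3 - 39*r^2 + 14*r + y^2*(30 - 25*r) + y*(-30*r^2 - 29*r + 78) + 48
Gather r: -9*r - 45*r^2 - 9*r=-45*r^2 - 18*r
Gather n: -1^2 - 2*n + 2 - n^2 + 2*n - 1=-n^2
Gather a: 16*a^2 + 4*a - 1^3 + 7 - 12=16*a^2 + 4*a - 6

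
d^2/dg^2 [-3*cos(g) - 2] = 3*cos(g)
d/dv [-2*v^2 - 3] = -4*v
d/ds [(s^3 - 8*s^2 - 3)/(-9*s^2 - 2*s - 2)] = (-9*s^4 - 4*s^3 + 10*s^2 - 22*s - 6)/(81*s^4 + 36*s^3 + 40*s^2 + 8*s + 4)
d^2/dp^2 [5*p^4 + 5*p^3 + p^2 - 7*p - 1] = 60*p^2 + 30*p + 2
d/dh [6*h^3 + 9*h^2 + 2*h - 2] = 18*h^2 + 18*h + 2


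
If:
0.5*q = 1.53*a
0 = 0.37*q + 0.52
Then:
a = -0.46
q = -1.41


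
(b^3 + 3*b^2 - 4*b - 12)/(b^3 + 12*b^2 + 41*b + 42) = (b - 2)/(b + 7)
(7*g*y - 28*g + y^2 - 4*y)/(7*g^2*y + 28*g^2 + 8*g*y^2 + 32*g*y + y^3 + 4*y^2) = (y - 4)/(g*y + 4*g + y^2 + 4*y)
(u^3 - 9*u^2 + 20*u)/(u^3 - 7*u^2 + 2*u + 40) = u/(u + 2)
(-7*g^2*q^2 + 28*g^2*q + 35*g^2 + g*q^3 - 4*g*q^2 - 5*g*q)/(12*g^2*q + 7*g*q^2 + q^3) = g*(-7*g*q^2 + 28*g*q + 35*g + q^3 - 4*q^2 - 5*q)/(q*(12*g^2 + 7*g*q + q^2))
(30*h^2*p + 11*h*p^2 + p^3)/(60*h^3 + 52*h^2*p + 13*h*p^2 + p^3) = p/(2*h + p)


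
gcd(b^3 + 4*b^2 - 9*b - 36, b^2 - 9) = b^2 - 9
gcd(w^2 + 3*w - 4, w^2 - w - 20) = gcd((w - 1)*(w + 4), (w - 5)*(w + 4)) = w + 4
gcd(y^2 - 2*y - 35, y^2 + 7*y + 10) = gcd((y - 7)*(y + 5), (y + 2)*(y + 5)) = y + 5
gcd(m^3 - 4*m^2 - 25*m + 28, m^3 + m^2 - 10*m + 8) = m^2 + 3*m - 4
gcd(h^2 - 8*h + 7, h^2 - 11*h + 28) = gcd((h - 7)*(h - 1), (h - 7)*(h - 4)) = h - 7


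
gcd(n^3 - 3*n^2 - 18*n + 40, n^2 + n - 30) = n - 5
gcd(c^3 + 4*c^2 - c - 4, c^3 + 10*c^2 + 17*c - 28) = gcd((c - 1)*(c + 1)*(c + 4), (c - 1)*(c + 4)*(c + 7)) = c^2 + 3*c - 4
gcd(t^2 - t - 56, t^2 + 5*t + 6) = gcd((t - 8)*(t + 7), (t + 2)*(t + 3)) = 1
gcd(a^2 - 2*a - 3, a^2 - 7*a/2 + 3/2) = a - 3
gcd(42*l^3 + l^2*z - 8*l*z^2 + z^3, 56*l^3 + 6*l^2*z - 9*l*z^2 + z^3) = -14*l^2 - 5*l*z + z^2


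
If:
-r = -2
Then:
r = 2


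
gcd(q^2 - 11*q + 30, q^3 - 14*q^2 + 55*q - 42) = q - 6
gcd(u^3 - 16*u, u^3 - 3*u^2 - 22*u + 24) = u + 4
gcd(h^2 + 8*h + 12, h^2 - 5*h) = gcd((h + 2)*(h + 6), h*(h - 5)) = 1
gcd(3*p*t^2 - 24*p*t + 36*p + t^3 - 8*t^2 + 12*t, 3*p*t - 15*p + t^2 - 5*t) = 3*p + t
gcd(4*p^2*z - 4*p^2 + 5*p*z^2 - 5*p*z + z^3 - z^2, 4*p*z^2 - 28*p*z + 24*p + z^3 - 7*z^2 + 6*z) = 4*p*z - 4*p + z^2 - z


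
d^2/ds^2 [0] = 0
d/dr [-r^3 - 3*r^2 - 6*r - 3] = -3*r^2 - 6*r - 6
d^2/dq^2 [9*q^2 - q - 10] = 18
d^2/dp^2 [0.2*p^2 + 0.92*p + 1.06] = 0.400000000000000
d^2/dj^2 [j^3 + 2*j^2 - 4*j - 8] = 6*j + 4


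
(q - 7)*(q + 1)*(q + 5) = q^3 - q^2 - 37*q - 35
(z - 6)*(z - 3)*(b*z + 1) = b*z^3 - 9*b*z^2 + 18*b*z + z^2 - 9*z + 18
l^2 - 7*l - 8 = (l - 8)*(l + 1)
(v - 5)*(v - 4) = v^2 - 9*v + 20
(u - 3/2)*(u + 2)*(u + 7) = u^3 + 15*u^2/2 + u/2 - 21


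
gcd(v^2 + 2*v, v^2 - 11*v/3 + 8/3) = 1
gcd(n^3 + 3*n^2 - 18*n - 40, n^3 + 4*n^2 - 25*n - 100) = n + 5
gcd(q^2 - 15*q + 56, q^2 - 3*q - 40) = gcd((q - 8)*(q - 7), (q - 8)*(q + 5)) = q - 8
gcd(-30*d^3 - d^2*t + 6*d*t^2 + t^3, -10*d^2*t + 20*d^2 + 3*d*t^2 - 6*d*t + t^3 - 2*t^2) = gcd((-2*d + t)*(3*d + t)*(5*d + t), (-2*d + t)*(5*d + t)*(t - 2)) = -10*d^2 + 3*d*t + t^2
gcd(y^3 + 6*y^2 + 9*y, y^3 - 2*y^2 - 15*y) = y^2 + 3*y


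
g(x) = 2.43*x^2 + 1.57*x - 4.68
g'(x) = 4.86*x + 1.57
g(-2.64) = 8.11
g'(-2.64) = -11.26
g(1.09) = -0.08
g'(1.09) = 6.87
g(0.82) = -1.76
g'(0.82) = 5.56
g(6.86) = 120.45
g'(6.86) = 34.91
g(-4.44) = 36.25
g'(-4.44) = -20.01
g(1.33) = 1.71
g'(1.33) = 8.03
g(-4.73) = 42.26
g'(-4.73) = -21.42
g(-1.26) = -2.80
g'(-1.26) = -4.55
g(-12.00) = 326.40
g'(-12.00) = -56.75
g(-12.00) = 326.40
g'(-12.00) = -56.75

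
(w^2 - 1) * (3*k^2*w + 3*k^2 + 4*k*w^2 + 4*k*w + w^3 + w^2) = 3*k^2*w^3 + 3*k^2*w^2 - 3*k^2*w - 3*k^2 + 4*k*w^4 + 4*k*w^3 - 4*k*w^2 - 4*k*w + w^5 + w^4 - w^3 - w^2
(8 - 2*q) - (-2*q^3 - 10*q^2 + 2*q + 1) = 2*q^3 + 10*q^2 - 4*q + 7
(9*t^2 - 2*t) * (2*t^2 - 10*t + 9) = 18*t^4 - 94*t^3 + 101*t^2 - 18*t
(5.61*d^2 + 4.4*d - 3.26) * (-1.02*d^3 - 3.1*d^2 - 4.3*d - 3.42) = -5.7222*d^5 - 21.879*d^4 - 34.4378*d^3 - 28.0002*d^2 - 1.03*d + 11.1492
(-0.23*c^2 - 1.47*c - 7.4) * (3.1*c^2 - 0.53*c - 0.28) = -0.713*c^4 - 4.4351*c^3 - 22.0965*c^2 + 4.3336*c + 2.072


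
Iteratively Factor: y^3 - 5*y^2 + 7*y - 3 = (y - 1)*(y^2 - 4*y + 3) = (y - 3)*(y - 1)*(y - 1)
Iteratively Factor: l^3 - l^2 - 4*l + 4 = (l - 1)*(l^2 - 4) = (l - 1)*(l + 2)*(l - 2)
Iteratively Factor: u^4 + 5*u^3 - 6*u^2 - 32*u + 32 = (u + 4)*(u^3 + u^2 - 10*u + 8) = (u - 2)*(u + 4)*(u^2 + 3*u - 4) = (u - 2)*(u + 4)^2*(u - 1)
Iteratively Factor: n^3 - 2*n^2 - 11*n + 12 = (n - 4)*(n^2 + 2*n - 3) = (n - 4)*(n + 3)*(n - 1)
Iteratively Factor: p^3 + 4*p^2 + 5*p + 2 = (p + 1)*(p^2 + 3*p + 2) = (p + 1)*(p + 2)*(p + 1)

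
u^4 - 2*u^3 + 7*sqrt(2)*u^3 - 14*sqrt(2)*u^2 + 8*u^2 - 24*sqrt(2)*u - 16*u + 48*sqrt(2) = (u - 2)*(u - sqrt(2))*(u + 2*sqrt(2))*(u + 6*sqrt(2))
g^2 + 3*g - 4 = (g - 1)*(g + 4)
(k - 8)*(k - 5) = k^2 - 13*k + 40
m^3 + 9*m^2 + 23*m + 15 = (m + 1)*(m + 3)*(m + 5)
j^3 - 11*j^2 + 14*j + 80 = (j - 8)*(j - 5)*(j + 2)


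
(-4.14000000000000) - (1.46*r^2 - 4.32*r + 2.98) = -1.46*r^2 + 4.32*r - 7.12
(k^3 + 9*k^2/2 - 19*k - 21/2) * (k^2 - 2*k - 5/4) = k^5 + 5*k^4/2 - 117*k^3/4 + 175*k^2/8 + 179*k/4 + 105/8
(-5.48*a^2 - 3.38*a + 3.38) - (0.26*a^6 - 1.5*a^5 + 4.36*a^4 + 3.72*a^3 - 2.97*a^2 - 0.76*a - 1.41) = -0.26*a^6 + 1.5*a^5 - 4.36*a^4 - 3.72*a^3 - 2.51*a^2 - 2.62*a + 4.79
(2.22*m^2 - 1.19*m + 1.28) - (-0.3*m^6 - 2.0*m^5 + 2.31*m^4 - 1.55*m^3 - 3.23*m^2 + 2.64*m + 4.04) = 0.3*m^6 + 2.0*m^5 - 2.31*m^4 + 1.55*m^3 + 5.45*m^2 - 3.83*m - 2.76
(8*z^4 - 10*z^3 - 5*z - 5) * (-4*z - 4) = -32*z^5 + 8*z^4 + 40*z^3 + 20*z^2 + 40*z + 20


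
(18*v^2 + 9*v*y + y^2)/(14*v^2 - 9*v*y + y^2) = (18*v^2 + 9*v*y + y^2)/(14*v^2 - 9*v*y + y^2)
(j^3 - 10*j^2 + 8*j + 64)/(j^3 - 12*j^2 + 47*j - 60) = (j^2 - 6*j - 16)/(j^2 - 8*j + 15)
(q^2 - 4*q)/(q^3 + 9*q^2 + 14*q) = (q - 4)/(q^2 + 9*q + 14)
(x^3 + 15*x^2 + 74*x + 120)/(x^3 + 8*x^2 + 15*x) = (x^2 + 10*x + 24)/(x*(x + 3))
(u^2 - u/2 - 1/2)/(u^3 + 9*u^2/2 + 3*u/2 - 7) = (2*u + 1)/(2*u^2 + 11*u + 14)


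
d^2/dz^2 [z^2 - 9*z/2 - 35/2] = 2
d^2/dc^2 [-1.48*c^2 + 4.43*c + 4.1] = -2.96000000000000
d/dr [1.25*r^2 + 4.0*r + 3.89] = 2.5*r + 4.0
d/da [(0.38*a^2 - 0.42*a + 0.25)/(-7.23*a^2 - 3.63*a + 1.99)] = (-4.416*a^2 + 5.1274*a + 0.0717)/(52.2729*a^4 + 52.4898*a^3 - 15.5985*a^2 - 14.4474*a + 3.9601)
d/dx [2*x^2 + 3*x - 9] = 4*x + 3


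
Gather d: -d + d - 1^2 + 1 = 0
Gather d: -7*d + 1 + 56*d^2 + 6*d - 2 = 56*d^2 - d - 1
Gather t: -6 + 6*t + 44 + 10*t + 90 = 16*t + 128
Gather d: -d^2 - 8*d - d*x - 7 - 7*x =-d^2 + d*(-x - 8) - 7*x - 7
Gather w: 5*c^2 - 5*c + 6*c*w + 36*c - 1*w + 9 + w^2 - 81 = 5*c^2 + 31*c + w^2 + w*(6*c - 1) - 72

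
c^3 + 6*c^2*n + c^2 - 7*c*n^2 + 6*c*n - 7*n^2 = (c + 1)*(c - n)*(c + 7*n)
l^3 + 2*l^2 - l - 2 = (l - 1)*(l + 1)*(l + 2)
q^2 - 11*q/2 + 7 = (q - 7/2)*(q - 2)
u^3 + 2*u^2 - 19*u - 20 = (u - 4)*(u + 1)*(u + 5)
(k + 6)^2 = k^2 + 12*k + 36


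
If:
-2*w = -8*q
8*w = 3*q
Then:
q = 0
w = 0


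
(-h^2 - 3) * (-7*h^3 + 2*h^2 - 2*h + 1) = 7*h^5 - 2*h^4 + 23*h^3 - 7*h^2 + 6*h - 3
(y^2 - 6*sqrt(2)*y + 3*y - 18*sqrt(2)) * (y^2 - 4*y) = y^4 - 6*sqrt(2)*y^3 - y^3 - 12*y^2 + 6*sqrt(2)*y^2 + 72*sqrt(2)*y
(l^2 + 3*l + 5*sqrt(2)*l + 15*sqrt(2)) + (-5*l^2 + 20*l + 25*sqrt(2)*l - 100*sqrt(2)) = -4*l^2 + 23*l + 30*sqrt(2)*l - 85*sqrt(2)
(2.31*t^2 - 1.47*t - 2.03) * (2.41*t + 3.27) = 5.5671*t^3 + 4.011*t^2 - 9.6992*t - 6.6381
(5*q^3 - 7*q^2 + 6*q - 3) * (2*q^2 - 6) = 10*q^5 - 14*q^4 - 18*q^3 + 36*q^2 - 36*q + 18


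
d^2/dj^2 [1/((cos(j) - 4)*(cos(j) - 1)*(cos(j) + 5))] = 9*(sin(j)^6 + 3*sin(j)^4 + 54*sin(j)^2 - 45*cos(j) + 5*cos(3*j) + 40)/((cos(j) - 4)^3*(cos(j) - 1)^3*(cos(j) + 5)^3)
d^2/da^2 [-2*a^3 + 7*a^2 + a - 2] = 14 - 12*a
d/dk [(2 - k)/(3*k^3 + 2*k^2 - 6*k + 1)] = (-3*k^3 - 2*k^2 + 6*k + (k - 2)*(9*k^2 + 4*k - 6) - 1)/(3*k^3 + 2*k^2 - 6*k + 1)^2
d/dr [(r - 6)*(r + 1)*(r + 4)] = 3*r^2 - 2*r - 26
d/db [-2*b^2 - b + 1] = -4*b - 1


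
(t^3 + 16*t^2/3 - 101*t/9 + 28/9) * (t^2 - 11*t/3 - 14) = t^5 + 5*t^4/3 - 403*t^3/9 - 821*t^2/27 + 3934*t/27 - 392/9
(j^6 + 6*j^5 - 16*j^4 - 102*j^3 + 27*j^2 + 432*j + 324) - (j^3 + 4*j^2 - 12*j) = j^6 + 6*j^5 - 16*j^4 - 103*j^3 + 23*j^2 + 444*j + 324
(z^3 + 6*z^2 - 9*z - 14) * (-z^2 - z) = -z^5 - 7*z^4 + 3*z^3 + 23*z^2 + 14*z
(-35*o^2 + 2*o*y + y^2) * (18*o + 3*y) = -630*o^3 - 69*o^2*y + 24*o*y^2 + 3*y^3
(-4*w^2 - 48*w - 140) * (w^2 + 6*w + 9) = -4*w^4 - 72*w^3 - 464*w^2 - 1272*w - 1260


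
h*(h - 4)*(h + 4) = h^3 - 16*h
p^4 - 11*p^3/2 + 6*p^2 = p^2*(p - 4)*(p - 3/2)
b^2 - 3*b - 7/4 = (b - 7/2)*(b + 1/2)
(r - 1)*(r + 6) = r^2 + 5*r - 6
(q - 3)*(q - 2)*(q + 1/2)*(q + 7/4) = q^4 - 11*q^3/4 - 35*q^2/8 + 73*q/8 + 21/4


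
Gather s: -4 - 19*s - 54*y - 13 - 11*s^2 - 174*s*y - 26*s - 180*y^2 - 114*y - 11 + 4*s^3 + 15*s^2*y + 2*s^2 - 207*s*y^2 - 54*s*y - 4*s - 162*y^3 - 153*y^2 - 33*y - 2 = 4*s^3 + s^2*(15*y - 9) + s*(-207*y^2 - 228*y - 49) - 162*y^3 - 333*y^2 - 201*y - 30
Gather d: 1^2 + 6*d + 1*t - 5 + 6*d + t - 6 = 12*d + 2*t - 10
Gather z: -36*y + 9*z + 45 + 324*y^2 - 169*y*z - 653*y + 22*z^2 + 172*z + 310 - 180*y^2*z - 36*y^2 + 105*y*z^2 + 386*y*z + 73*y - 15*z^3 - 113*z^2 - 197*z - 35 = 288*y^2 - 616*y - 15*z^3 + z^2*(105*y - 91) + z*(-180*y^2 + 217*y - 16) + 320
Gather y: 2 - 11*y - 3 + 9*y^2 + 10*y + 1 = 9*y^2 - y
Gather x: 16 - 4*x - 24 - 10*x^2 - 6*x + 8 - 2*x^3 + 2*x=-2*x^3 - 10*x^2 - 8*x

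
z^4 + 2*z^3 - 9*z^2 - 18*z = z*(z - 3)*(z + 2)*(z + 3)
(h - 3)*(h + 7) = h^2 + 4*h - 21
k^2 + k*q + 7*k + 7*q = (k + 7)*(k + q)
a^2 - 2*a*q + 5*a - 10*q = (a + 5)*(a - 2*q)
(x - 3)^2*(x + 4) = x^3 - 2*x^2 - 15*x + 36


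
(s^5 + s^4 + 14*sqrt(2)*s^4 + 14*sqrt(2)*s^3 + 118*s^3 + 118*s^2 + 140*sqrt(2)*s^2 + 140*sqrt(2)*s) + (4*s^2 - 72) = s^5 + s^4 + 14*sqrt(2)*s^4 + 14*sqrt(2)*s^3 + 118*s^3 + 122*s^2 + 140*sqrt(2)*s^2 + 140*sqrt(2)*s - 72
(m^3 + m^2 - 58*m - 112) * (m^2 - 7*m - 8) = m^5 - 6*m^4 - 73*m^3 + 286*m^2 + 1248*m + 896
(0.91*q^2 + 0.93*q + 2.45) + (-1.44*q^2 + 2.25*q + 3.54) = -0.53*q^2 + 3.18*q + 5.99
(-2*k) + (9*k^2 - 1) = 9*k^2 - 2*k - 1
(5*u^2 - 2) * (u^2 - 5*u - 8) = 5*u^4 - 25*u^3 - 42*u^2 + 10*u + 16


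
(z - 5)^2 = z^2 - 10*z + 25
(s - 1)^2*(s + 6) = s^3 + 4*s^2 - 11*s + 6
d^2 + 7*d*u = d*(d + 7*u)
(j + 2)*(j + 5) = j^2 + 7*j + 10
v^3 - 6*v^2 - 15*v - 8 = (v - 8)*(v + 1)^2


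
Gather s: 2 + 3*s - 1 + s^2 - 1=s^2 + 3*s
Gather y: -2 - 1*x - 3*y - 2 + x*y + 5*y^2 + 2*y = -x + 5*y^2 + y*(x - 1) - 4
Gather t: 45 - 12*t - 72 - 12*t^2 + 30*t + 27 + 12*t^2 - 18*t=0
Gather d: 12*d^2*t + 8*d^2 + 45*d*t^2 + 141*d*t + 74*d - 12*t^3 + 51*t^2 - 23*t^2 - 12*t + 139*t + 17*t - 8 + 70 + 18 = d^2*(12*t + 8) + d*(45*t^2 + 141*t + 74) - 12*t^3 + 28*t^2 + 144*t + 80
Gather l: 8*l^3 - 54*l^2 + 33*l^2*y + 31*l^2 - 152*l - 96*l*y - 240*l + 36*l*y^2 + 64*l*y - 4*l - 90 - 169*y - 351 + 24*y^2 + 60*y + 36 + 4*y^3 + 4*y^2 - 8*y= 8*l^3 + l^2*(33*y - 23) + l*(36*y^2 - 32*y - 396) + 4*y^3 + 28*y^2 - 117*y - 405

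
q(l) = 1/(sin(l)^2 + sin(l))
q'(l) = (-2*sin(l)*cos(l) - cos(l))/(sin(l)^2 + sin(l))^2 = -(2/tan(l) + cos(l)/sin(l)^2)/(sin(l) + 1)^2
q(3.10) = 23.09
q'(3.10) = 576.96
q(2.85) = 2.70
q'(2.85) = 11.01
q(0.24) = 3.40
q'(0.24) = -16.56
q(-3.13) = -87.28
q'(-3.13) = 7439.86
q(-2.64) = -4.01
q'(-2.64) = 0.54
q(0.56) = 1.23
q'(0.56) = -2.64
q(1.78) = 0.52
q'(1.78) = 0.16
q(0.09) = 10.21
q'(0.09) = -122.45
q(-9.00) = -4.13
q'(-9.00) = 2.73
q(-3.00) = -8.25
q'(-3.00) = 48.37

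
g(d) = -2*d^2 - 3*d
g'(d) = -4*d - 3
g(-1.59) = -0.29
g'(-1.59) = 3.36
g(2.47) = -19.61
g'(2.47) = -12.88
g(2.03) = -14.33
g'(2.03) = -11.12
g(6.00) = -90.00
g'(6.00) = -27.00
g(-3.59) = -15.01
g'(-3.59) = 11.36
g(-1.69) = -0.64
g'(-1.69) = 3.76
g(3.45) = -34.16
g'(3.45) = -16.80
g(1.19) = -6.40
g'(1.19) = -7.76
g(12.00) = -324.00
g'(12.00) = -51.00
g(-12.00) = -252.00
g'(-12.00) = 45.00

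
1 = 1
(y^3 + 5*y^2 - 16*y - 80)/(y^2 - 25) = (y^2 - 16)/(y - 5)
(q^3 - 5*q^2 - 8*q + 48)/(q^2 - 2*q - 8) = (q^2 - q - 12)/(q + 2)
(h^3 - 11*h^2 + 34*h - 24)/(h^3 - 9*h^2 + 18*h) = (h^2 - 5*h + 4)/(h*(h - 3))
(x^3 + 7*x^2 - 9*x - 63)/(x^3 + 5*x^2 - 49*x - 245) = (x^2 - 9)/(x^2 - 2*x - 35)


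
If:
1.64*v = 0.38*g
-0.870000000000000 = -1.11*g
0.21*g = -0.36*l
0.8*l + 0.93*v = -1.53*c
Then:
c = 0.13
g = 0.78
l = -0.46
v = 0.18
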